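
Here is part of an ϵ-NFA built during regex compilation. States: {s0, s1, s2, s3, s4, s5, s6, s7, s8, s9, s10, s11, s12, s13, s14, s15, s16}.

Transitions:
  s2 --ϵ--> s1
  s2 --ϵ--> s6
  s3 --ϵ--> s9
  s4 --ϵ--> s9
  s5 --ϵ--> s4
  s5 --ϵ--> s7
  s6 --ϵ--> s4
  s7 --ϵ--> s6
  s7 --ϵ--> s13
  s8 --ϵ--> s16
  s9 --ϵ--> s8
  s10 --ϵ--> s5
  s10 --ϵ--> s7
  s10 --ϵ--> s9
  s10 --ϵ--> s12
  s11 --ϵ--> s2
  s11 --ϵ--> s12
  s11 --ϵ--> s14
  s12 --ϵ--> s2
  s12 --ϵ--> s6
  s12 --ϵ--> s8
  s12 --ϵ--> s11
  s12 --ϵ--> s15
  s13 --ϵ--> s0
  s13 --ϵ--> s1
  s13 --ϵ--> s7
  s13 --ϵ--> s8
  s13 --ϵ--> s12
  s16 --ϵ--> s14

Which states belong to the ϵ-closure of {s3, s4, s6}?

Start with {s3, s4, s6}.
From s3 via ϵ: add s9.
From s9 via ϵ: add s8.
From s8 via ϵ: add s16.
From s16 via ϵ: add s14.
No new states can be added; the closed set is {s3, s4, s6, s8, s9, s14, s16}.

{s3, s4, s6, s8, s9, s14, s16}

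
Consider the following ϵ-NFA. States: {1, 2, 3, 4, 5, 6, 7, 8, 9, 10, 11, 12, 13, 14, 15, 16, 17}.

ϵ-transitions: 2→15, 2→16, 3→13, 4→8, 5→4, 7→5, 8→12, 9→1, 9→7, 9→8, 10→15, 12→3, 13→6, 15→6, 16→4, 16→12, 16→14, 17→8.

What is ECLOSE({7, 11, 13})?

Start with {7, 11, 13}.
From 7 via ϵ: add 5.
From 13 via ϵ: add 6.
From 5 via ϵ: add 4.
From 4 via ϵ: add 8.
From 8 via ϵ: add 12.
From 12 via ϵ: add 3.
No new states can be added; the closed set is {3, 4, 5, 6, 7, 8, 11, 12, 13}.

{3, 4, 5, 6, 7, 8, 11, 12, 13}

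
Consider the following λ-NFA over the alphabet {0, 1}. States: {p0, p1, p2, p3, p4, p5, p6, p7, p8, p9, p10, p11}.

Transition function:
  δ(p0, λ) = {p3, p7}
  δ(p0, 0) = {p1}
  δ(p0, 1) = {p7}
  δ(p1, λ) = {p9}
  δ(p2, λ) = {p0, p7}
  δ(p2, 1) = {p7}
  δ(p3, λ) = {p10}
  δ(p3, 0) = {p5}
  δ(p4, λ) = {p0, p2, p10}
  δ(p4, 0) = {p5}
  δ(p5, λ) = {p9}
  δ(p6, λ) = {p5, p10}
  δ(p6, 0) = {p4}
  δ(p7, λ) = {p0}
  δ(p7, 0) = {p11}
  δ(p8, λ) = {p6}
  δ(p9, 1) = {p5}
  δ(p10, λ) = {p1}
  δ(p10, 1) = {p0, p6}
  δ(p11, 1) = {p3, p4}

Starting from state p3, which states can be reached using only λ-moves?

{p1, p3, p9, p10}

Start with {p3}.
From p3 via λ: add p10.
From p10 via λ: add p1.
From p1 via λ: add p9.
No new states can be added; the closed set is {p1, p3, p9, p10}.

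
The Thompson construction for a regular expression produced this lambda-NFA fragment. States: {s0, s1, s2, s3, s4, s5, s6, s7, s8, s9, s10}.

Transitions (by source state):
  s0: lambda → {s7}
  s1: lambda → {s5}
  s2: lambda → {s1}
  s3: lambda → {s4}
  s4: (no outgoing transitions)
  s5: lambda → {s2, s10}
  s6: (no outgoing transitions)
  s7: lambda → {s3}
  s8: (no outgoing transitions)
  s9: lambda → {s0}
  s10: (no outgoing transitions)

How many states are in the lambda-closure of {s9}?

5

Start with {s9}.
From s9 via lambda: add s0.
From s0 via lambda: add s7.
From s7 via lambda: add s3.
From s3 via lambda: add s4.
lambda-closure = {s0, s3, s4, s7, s9}, which has 5 states.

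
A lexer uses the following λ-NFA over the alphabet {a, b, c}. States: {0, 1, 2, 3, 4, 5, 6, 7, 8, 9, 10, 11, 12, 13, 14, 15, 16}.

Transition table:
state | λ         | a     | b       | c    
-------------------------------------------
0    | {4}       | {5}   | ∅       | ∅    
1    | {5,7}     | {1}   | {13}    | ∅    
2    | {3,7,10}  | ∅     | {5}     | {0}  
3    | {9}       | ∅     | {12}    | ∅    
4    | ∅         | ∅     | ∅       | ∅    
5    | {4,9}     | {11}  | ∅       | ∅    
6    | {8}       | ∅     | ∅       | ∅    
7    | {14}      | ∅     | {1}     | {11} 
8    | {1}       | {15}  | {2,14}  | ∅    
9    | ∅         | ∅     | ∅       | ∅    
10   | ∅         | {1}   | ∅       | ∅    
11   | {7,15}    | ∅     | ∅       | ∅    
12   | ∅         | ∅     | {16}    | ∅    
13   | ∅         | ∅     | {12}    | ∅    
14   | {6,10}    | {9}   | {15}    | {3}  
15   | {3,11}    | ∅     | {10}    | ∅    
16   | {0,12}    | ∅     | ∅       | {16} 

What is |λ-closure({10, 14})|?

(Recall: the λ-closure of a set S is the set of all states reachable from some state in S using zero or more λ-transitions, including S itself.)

Start with {10, 14}.
From 14 via λ: add 6.
From 6 via λ: add 8.
From 8 via λ: add 1.
From 1 via λ: add 5, 7.
From 5 via λ: add 4, 9.
λ-closure = {1, 4, 5, 6, 7, 8, 9, 10, 14}, which has 9 states.

9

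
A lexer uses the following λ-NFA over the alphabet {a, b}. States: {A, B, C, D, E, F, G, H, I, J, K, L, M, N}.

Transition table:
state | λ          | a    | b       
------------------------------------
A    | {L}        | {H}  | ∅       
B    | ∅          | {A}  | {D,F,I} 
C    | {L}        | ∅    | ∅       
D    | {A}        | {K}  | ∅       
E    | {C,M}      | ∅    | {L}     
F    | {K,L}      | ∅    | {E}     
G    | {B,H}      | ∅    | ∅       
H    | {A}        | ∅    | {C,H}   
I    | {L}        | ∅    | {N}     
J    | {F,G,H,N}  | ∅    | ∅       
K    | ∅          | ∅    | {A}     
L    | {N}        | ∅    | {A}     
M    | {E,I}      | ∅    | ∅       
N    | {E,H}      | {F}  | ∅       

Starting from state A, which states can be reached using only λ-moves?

Start with {A}.
From A via λ: add L.
From L via λ: add N.
From N via λ: add E, H.
From E via λ: add C, M.
From M via λ: add I.
No new states can be added; the closed set is {A, C, E, H, I, L, M, N}.

{A, C, E, H, I, L, M, N}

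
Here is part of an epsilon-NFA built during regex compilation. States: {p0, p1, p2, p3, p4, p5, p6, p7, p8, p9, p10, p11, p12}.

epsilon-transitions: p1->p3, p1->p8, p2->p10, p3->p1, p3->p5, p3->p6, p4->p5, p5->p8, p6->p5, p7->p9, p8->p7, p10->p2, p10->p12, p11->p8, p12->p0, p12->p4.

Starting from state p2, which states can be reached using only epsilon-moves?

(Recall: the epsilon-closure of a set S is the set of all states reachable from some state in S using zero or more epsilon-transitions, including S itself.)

{p0, p2, p4, p5, p7, p8, p9, p10, p12}

Start with {p2}.
From p2 via epsilon: add p10.
From p10 via epsilon: add p12.
From p12 via epsilon: add p0, p4.
From p4 via epsilon: add p5.
From p5 via epsilon: add p8.
From p8 via epsilon: add p7.
From p7 via epsilon: add p9.
No new states can be added; the closed set is {p0, p2, p4, p5, p7, p8, p9, p10, p12}.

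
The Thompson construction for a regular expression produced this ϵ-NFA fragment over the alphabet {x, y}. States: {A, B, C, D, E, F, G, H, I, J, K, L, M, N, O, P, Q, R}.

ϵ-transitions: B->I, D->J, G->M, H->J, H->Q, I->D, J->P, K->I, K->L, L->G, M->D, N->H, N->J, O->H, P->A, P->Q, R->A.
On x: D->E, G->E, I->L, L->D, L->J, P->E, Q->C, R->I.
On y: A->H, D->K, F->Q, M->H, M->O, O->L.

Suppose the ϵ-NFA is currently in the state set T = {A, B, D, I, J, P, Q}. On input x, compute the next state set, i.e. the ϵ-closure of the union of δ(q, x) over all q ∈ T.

D on x → {E}.
I on x → {L}.
P on x → {E}.
Q on x → {C}.
No x-transition from A, B, J.
Union after reading x: {C, E, L}.
Now take the ϵ-closure:
From L via ϵ: add G.
From G via ϵ: add M.
From M via ϵ: add D.
From D via ϵ: add J.
From J via ϵ: add P.
From P via ϵ: add A, Q.
No new states can be added; the closed set is {A, C, D, E, G, J, L, M, P, Q}.

{A, C, D, E, G, J, L, M, P, Q}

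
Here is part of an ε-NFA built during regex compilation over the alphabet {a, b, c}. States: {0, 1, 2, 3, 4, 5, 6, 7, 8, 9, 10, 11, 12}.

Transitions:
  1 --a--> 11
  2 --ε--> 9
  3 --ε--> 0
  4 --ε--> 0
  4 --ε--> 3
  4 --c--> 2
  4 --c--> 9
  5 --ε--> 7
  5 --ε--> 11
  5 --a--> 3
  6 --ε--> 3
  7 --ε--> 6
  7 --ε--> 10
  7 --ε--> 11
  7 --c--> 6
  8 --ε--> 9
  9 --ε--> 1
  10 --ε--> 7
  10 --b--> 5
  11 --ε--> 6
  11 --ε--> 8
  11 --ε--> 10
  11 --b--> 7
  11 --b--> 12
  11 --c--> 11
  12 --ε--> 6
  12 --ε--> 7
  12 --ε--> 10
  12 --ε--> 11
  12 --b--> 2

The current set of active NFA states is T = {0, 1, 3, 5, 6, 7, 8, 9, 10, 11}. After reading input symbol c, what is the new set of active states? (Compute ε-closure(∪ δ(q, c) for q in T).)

7 on c → {6}.
11 on c → {11}.
No c-transition from 0, 1, 3, 5, 6, 8, 9, 10.
Union after reading c: {6, 11}.
Now take the ε-closure:
From 6 via ε: add 3.
From 11 via ε: add 8, 10.
From 3 via ε: add 0.
From 8 via ε: add 9.
From 10 via ε: add 7.
From 9 via ε: add 1.
No new states can be added; the closed set is {0, 1, 3, 6, 7, 8, 9, 10, 11}.

{0, 1, 3, 6, 7, 8, 9, 10, 11}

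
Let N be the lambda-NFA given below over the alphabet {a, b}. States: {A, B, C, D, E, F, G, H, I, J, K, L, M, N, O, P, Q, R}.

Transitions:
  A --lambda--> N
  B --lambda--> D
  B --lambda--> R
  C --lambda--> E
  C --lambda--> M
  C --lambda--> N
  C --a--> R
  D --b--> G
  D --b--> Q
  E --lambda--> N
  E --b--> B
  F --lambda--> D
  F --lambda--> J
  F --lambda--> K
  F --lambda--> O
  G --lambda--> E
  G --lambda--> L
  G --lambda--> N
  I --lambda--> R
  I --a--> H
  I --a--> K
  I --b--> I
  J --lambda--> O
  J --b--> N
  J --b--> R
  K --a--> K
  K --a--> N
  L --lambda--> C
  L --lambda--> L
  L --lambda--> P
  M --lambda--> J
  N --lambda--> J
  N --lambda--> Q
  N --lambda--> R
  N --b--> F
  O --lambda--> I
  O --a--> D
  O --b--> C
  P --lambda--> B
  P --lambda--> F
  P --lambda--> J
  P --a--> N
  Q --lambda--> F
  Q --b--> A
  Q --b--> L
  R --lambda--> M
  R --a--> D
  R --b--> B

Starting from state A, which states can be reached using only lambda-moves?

{A, D, F, I, J, K, M, N, O, Q, R}

Start with {A}.
From A via lambda: add N.
From N via lambda: add J, Q, R.
From J via lambda: add O.
From Q via lambda: add F.
From R via lambda: add M.
From F via lambda: add D, K.
From O via lambda: add I.
No new states can be added; the closed set is {A, D, F, I, J, K, M, N, O, Q, R}.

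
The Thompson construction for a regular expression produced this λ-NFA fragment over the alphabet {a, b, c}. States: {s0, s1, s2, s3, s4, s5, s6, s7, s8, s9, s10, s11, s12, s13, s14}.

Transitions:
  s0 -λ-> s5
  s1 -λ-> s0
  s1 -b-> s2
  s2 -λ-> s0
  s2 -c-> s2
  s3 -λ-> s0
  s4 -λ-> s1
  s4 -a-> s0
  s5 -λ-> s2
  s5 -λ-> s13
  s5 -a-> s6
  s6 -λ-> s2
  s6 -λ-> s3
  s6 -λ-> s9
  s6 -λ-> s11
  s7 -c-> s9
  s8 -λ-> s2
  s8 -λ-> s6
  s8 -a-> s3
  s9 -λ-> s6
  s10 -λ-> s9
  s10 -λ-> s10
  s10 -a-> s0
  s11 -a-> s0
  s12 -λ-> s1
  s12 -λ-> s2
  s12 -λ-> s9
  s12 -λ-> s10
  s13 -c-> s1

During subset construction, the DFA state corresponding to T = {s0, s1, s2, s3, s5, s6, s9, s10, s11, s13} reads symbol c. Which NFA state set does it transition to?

s2 on c → {s2}.
s13 on c → {s1}.
No c-transition from s0, s1, s3, s5, s6, s9, s10, s11.
Union after reading c: {s1, s2}.
Now take the λ-closure:
From s1 via λ: add s0.
From s0 via λ: add s5.
From s5 via λ: add s13.
No new states can be added; the closed set is {s0, s1, s2, s5, s13}.

{s0, s1, s2, s5, s13}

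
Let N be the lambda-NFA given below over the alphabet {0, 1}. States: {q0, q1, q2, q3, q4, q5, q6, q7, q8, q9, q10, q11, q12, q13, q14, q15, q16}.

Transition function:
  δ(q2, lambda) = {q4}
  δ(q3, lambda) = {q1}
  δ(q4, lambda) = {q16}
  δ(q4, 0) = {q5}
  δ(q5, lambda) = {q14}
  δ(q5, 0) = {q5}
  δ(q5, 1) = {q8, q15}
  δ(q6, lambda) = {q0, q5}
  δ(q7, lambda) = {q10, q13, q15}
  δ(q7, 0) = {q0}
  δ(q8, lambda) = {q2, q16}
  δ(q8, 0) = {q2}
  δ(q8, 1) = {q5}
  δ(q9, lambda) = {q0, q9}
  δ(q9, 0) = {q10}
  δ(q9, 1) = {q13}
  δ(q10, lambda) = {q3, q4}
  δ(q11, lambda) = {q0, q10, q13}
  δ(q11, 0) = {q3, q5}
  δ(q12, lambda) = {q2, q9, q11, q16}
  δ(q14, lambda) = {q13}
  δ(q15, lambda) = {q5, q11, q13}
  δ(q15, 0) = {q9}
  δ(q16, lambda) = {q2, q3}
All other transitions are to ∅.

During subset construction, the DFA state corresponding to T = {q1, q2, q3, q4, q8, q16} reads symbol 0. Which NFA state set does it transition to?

q4 on 0 → {q5}.
q8 on 0 → {q2}.
No 0-transition from q1, q2, q3, q16.
Union after reading 0: {q2, q5}.
Now take the lambda-closure:
From q2 via lambda: add q4.
From q5 via lambda: add q14.
From q4 via lambda: add q16.
From q14 via lambda: add q13.
From q16 via lambda: add q3.
From q3 via lambda: add q1.
No new states can be added; the closed set is {q1, q2, q3, q4, q5, q13, q14, q16}.

{q1, q2, q3, q4, q5, q13, q14, q16}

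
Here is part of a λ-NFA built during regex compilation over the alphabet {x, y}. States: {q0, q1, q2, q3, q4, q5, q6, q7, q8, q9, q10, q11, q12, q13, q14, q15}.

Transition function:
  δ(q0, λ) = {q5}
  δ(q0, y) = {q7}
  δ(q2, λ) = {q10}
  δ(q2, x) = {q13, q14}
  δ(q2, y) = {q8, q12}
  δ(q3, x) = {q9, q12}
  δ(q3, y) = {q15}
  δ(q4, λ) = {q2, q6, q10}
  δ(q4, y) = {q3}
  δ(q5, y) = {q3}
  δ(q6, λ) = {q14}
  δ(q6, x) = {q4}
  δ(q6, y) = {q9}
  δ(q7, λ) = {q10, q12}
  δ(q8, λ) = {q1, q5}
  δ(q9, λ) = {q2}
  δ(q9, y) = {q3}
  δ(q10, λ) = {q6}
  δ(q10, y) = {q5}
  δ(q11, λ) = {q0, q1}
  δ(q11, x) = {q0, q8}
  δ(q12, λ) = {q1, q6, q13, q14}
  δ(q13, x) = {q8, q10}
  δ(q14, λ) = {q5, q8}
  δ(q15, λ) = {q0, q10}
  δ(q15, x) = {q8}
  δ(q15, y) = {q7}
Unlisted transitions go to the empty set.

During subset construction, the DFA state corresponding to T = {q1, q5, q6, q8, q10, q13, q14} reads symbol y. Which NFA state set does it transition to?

q5 on y → {q3}.
q6 on y → {q9}.
q10 on y → {q5}.
No y-transition from q1, q8, q13, q14.
Union after reading y: {q3, q5, q9}.
Now take the λ-closure:
From q9 via λ: add q2.
From q2 via λ: add q10.
From q10 via λ: add q6.
From q6 via λ: add q14.
From q14 via λ: add q8.
From q8 via λ: add q1.
No new states can be added; the closed set is {q1, q2, q3, q5, q6, q8, q9, q10, q14}.

{q1, q2, q3, q5, q6, q8, q9, q10, q14}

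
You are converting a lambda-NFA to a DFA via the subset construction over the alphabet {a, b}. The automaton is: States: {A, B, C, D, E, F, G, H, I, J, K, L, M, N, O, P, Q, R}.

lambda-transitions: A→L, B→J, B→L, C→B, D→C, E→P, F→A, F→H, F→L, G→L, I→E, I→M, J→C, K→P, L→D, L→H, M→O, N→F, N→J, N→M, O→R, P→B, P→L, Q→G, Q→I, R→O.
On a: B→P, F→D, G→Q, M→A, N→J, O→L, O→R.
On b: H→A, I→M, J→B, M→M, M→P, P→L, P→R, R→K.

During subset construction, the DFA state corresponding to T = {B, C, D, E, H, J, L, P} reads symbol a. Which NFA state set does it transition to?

B on a → {P}.
No a-transition from C, D, E, H, J, L, P.
Union after reading a: {P}.
Now take the lambda-closure:
From P via lambda: add B, L.
From B via lambda: add J.
From L via lambda: add D, H.
From D via lambda: add C.
No new states can be added; the closed set is {B, C, D, H, J, L, P}.

{B, C, D, H, J, L, P}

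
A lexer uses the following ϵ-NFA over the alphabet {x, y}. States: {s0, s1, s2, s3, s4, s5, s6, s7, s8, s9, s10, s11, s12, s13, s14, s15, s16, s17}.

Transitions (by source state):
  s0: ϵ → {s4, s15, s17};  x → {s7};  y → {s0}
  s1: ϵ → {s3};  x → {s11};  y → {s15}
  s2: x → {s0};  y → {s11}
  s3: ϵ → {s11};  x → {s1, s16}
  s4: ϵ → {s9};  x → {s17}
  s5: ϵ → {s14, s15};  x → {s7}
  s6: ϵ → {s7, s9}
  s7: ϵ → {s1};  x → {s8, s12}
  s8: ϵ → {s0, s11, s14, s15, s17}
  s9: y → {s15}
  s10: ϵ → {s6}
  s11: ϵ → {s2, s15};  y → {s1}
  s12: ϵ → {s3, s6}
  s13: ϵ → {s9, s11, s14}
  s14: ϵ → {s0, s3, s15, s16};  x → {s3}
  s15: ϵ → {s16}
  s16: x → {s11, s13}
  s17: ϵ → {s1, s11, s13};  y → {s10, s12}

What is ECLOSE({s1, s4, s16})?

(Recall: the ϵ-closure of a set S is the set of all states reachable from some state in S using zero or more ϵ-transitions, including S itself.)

{s1, s2, s3, s4, s9, s11, s15, s16}

Start with {s1, s4, s16}.
From s1 via ϵ: add s3.
From s4 via ϵ: add s9.
From s3 via ϵ: add s11.
From s11 via ϵ: add s2, s15.
No new states can be added; the closed set is {s1, s2, s3, s4, s9, s11, s15, s16}.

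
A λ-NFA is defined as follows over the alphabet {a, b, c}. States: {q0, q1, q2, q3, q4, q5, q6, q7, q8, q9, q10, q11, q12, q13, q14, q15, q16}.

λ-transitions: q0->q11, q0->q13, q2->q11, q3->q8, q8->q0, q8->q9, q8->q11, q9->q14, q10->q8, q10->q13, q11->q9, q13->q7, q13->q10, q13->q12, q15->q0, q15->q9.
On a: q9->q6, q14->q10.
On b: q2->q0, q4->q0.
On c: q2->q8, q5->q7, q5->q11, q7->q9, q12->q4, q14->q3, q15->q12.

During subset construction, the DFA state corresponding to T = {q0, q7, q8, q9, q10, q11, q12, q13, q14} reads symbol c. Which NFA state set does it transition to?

{q0, q3, q4, q7, q8, q9, q10, q11, q12, q13, q14}

q7 on c → {q9}.
q12 on c → {q4}.
q14 on c → {q3}.
No c-transition from q0, q8, q9, q10, q11, q13.
Union after reading c: {q3, q4, q9}.
Now take the λ-closure:
From q3 via λ: add q8.
From q9 via λ: add q14.
From q8 via λ: add q0, q11.
From q0 via λ: add q13.
From q13 via λ: add q7, q10, q12.
No new states can be added; the closed set is {q0, q3, q4, q7, q8, q9, q10, q11, q12, q13, q14}.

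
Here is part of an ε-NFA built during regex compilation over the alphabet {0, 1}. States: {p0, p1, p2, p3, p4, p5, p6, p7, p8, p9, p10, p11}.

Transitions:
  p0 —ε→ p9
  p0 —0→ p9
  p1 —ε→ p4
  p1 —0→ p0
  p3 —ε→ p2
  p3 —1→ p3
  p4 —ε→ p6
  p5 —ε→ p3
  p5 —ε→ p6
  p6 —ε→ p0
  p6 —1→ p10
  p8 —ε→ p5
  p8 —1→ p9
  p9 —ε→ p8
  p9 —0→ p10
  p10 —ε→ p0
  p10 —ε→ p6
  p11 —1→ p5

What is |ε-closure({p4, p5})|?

Start with {p4, p5}.
From p4 via ε: add p6.
From p5 via ε: add p3.
From p3 via ε: add p2.
From p6 via ε: add p0.
From p0 via ε: add p9.
From p9 via ε: add p8.
ε-closure = {p0, p2, p3, p4, p5, p6, p8, p9}, which has 8 states.

8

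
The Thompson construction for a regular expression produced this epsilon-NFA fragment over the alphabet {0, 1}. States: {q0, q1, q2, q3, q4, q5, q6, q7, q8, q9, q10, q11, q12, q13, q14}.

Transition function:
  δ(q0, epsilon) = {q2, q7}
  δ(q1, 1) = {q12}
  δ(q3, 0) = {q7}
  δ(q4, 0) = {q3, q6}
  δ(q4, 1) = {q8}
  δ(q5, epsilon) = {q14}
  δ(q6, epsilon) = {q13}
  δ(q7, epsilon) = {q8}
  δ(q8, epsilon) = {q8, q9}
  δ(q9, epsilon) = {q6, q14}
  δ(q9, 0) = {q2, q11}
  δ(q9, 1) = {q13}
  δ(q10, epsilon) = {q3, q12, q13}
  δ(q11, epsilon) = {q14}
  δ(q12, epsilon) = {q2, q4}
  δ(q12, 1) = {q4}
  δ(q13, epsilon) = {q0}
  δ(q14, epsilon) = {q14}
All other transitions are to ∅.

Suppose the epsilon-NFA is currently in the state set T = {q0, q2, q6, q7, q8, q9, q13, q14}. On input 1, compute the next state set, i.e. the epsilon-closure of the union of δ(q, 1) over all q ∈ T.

{q0, q2, q6, q7, q8, q9, q13, q14}

q9 on 1 → {q13}.
No 1-transition from q0, q2, q6, q7, q8, q13, q14.
Union after reading 1: {q13}.
Now take the epsilon-closure:
From q13 via epsilon: add q0.
From q0 via epsilon: add q2, q7.
From q7 via epsilon: add q8.
From q8 via epsilon: add q9.
From q9 via epsilon: add q6, q14.
No new states can be added; the closed set is {q0, q2, q6, q7, q8, q9, q13, q14}.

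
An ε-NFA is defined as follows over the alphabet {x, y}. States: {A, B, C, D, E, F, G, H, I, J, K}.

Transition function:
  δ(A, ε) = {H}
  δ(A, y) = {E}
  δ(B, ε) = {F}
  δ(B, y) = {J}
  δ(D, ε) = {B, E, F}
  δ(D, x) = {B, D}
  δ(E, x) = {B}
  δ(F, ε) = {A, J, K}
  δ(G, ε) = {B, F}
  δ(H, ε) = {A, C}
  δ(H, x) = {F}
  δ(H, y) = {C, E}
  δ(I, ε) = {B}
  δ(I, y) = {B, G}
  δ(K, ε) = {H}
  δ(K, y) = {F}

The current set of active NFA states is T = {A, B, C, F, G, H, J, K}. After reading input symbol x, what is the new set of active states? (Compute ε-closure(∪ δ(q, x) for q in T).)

H on x → {F}.
No x-transition from A, B, C, F, G, J, K.
Union after reading x: {F}.
Now take the ε-closure:
From F via ε: add A, J, K.
From A via ε: add H.
From H via ε: add C.
No new states can be added; the closed set is {A, C, F, H, J, K}.

{A, C, F, H, J, K}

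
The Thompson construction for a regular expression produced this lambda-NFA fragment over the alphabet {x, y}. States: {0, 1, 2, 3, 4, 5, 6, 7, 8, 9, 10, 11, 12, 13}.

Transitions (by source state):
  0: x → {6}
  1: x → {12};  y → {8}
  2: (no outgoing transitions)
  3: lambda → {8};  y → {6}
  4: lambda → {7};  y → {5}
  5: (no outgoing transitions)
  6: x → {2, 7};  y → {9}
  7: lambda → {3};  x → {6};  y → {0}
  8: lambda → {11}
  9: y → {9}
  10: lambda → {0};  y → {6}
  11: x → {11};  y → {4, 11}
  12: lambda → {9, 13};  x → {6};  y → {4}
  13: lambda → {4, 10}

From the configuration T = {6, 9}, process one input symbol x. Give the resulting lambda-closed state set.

6 on x → {2, 7}.
No x-transition from 9.
Union after reading x: {2, 7}.
Now take the lambda-closure:
From 7 via lambda: add 3.
From 3 via lambda: add 8.
From 8 via lambda: add 11.
No new states can be added; the closed set is {2, 3, 7, 8, 11}.

{2, 3, 7, 8, 11}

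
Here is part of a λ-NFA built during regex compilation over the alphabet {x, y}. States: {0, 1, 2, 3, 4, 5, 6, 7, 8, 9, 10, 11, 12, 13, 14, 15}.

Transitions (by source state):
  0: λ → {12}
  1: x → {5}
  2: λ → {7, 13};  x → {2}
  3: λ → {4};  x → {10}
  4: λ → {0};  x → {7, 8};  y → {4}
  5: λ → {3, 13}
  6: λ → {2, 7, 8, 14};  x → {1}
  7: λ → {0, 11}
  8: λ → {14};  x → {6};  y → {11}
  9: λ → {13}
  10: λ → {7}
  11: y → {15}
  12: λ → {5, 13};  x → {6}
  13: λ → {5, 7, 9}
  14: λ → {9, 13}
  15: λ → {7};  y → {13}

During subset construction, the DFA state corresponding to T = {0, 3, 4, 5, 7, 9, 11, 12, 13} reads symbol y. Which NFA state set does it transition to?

{0, 3, 4, 5, 7, 9, 11, 12, 13, 15}

4 on y → {4}.
11 on y → {15}.
No y-transition from 0, 3, 5, 7, 9, 12, 13.
Union after reading y: {4, 15}.
Now take the λ-closure:
From 4 via λ: add 0.
From 15 via λ: add 7.
From 0 via λ: add 12.
From 7 via λ: add 11.
From 12 via λ: add 5, 13.
From 5 via λ: add 3.
From 13 via λ: add 9.
No new states can be added; the closed set is {0, 3, 4, 5, 7, 9, 11, 12, 13, 15}.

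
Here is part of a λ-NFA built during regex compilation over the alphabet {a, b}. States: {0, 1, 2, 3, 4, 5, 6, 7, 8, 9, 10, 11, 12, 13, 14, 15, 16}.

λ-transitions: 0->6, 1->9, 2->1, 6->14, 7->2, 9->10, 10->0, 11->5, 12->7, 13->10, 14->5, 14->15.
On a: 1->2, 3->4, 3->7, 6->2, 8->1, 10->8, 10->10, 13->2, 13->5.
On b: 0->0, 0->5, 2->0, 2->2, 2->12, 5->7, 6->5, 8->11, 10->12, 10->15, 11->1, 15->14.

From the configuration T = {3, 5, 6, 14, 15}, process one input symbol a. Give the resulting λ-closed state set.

{0, 1, 2, 4, 5, 6, 7, 9, 10, 14, 15}

3 on a → {4, 7}.
6 on a → {2}.
No a-transition from 5, 14, 15.
Union after reading a: {2, 4, 7}.
Now take the λ-closure:
From 2 via λ: add 1.
From 1 via λ: add 9.
From 9 via λ: add 10.
From 10 via λ: add 0.
From 0 via λ: add 6.
From 6 via λ: add 14.
From 14 via λ: add 5, 15.
No new states can be added; the closed set is {0, 1, 2, 4, 5, 6, 7, 9, 10, 14, 15}.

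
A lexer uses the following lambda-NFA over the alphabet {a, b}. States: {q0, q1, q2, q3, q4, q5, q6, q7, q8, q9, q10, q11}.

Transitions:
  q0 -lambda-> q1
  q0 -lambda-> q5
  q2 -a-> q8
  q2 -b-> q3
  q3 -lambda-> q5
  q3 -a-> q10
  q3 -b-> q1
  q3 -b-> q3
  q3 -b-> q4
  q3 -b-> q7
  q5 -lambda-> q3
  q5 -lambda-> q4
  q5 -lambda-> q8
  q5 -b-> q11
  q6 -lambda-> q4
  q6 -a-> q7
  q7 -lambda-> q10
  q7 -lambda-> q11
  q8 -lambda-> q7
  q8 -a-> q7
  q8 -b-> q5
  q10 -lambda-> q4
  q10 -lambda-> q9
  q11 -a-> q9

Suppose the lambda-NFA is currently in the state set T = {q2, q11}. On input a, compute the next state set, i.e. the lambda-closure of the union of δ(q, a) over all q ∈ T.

q2 on a → {q8}.
q11 on a → {q9}.
Union after reading a: {q8, q9}.
Now take the lambda-closure:
From q8 via lambda: add q7.
From q7 via lambda: add q10, q11.
From q10 via lambda: add q4.
No new states can be added; the closed set is {q4, q7, q8, q9, q10, q11}.

{q4, q7, q8, q9, q10, q11}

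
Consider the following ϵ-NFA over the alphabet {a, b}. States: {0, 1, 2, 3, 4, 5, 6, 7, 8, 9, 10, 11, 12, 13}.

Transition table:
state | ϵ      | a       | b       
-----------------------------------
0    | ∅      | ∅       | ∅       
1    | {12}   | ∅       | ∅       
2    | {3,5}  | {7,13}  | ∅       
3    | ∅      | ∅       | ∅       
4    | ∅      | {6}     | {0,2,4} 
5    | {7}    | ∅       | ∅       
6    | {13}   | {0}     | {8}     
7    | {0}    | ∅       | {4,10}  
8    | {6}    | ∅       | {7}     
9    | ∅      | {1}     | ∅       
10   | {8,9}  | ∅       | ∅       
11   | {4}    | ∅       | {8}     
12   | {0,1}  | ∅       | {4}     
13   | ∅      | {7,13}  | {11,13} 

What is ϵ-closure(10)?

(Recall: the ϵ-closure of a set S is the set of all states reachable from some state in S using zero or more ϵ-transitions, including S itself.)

Start with {10}.
From 10 via ϵ: add 8, 9.
From 8 via ϵ: add 6.
From 6 via ϵ: add 13.
No new states can be added; the closed set is {6, 8, 9, 10, 13}.

{6, 8, 9, 10, 13}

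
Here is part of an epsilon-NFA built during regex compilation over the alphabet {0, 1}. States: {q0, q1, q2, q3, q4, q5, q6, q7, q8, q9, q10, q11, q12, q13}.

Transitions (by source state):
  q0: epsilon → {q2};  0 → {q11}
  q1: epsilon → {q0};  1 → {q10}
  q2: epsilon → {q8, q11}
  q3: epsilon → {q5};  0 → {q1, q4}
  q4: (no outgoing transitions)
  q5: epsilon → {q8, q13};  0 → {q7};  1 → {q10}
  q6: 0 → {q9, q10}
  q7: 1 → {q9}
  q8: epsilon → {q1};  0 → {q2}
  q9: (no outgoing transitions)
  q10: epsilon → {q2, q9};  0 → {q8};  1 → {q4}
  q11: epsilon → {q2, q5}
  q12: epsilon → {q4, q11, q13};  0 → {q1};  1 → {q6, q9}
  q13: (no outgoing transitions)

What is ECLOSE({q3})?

{q0, q1, q2, q3, q5, q8, q11, q13}

Start with {q3}.
From q3 via epsilon: add q5.
From q5 via epsilon: add q8, q13.
From q8 via epsilon: add q1.
From q1 via epsilon: add q0.
From q0 via epsilon: add q2.
From q2 via epsilon: add q11.
No new states can be added; the closed set is {q0, q1, q2, q3, q5, q8, q11, q13}.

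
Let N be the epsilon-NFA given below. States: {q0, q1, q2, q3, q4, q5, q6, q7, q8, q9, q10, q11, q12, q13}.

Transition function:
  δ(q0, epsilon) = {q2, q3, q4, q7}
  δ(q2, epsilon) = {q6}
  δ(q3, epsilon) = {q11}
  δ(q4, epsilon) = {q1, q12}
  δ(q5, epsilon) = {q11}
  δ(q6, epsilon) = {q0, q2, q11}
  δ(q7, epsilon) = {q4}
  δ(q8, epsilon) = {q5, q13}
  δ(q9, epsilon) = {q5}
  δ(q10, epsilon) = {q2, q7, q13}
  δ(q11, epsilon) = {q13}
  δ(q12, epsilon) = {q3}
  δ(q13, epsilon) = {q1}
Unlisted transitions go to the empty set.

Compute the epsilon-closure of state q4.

Start with {q4}.
From q4 via epsilon: add q1, q12.
From q12 via epsilon: add q3.
From q3 via epsilon: add q11.
From q11 via epsilon: add q13.
No new states can be added; the closed set is {q1, q3, q4, q11, q12, q13}.

{q1, q3, q4, q11, q12, q13}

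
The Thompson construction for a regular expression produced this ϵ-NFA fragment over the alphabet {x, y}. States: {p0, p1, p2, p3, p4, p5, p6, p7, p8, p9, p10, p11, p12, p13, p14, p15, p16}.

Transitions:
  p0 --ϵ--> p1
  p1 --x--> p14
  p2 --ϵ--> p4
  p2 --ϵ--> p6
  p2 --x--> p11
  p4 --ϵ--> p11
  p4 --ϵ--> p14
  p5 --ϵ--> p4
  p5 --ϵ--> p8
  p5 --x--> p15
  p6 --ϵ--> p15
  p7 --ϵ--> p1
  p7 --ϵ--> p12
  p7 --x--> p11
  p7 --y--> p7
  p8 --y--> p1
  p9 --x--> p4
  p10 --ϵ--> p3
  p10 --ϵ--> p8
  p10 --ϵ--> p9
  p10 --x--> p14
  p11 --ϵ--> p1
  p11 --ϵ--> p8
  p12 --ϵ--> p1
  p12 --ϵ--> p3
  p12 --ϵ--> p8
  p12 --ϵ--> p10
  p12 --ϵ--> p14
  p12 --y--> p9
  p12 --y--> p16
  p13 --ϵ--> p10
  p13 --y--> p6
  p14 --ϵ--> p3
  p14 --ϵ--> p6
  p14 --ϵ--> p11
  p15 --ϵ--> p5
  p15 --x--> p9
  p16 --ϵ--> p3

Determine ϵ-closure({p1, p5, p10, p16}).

Start with {p1, p5, p10, p16}.
From p5 via ϵ: add p4, p8.
From p10 via ϵ: add p3, p9.
From p4 via ϵ: add p11, p14.
From p14 via ϵ: add p6.
From p6 via ϵ: add p15.
No new states can be added; the closed set is {p1, p3, p4, p5, p6, p8, p9, p10, p11, p14, p15, p16}.

{p1, p3, p4, p5, p6, p8, p9, p10, p11, p14, p15, p16}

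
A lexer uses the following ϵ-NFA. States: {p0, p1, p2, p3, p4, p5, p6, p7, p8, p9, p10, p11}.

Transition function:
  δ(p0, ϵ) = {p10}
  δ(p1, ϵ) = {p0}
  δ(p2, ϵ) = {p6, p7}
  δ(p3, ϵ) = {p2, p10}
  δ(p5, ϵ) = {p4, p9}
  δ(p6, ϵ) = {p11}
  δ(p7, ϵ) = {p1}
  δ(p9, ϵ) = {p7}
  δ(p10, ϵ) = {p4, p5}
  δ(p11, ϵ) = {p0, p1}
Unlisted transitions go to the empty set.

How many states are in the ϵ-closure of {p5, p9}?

Start with {p5, p9}.
From p5 via ϵ: add p4.
From p9 via ϵ: add p7.
From p7 via ϵ: add p1.
From p1 via ϵ: add p0.
From p0 via ϵ: add p10.
ϵ-closure = {p0, p1, p4, p5, p7, p9, p10}, which has 7 states.

7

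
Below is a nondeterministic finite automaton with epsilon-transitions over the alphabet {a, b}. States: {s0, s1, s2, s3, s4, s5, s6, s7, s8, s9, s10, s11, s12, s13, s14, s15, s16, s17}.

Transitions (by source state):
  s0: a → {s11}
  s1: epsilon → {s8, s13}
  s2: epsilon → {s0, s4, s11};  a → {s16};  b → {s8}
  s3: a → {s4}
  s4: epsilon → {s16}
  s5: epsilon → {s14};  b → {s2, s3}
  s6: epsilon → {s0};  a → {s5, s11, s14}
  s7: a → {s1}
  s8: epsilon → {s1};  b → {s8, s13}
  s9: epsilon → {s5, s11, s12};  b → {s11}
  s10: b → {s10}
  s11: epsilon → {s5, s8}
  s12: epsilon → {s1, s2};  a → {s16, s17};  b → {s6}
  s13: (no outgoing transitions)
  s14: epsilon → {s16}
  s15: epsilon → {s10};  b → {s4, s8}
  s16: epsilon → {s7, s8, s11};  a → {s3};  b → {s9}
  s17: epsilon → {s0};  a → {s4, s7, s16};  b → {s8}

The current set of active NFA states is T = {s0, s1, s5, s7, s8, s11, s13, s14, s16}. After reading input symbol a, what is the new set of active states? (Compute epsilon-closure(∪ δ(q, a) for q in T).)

s0 on a → {s11}.
s7 on a → {s1}.
s16 on a → {s3}.
No a-transition from s1, s5, s8, s11, s13, s14.
Union after reading a: {s1, s3, s11}.
Now take the epsilon-closure:
From s1 via epsilon: add s8, s13.
From s11 via epsilon: add s5.
From s5 via epsilon: add s14.
From s14 via epsilon: add s16.
From s16 via epsilon: add s7.
No new states can be added; the closed set is {s1, s3, s5, s7, s8, s11, s13, s14, s16}.

{s1, s3, s5, s7, s8, s11, s13, s14, s16}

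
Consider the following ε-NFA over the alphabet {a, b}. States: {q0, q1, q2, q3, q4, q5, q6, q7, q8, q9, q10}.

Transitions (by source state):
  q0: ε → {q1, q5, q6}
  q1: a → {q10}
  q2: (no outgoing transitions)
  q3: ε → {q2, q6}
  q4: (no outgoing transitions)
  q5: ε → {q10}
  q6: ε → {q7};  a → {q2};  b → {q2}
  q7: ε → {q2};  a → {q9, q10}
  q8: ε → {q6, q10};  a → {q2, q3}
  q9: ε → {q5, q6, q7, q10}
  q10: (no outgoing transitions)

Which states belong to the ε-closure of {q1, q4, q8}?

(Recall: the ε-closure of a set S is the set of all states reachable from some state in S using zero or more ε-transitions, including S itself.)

{q1, q2, q4, q6, q7, q8, q10}

Start with {q1, q4, q8}.
From q8 via ε: add q6, q10.
From q6 via ε: add q7.
From q7 via ε: add q2.
No new states can be added; the closed set is {q1, q2, q4, q6, q7, q8, q10}.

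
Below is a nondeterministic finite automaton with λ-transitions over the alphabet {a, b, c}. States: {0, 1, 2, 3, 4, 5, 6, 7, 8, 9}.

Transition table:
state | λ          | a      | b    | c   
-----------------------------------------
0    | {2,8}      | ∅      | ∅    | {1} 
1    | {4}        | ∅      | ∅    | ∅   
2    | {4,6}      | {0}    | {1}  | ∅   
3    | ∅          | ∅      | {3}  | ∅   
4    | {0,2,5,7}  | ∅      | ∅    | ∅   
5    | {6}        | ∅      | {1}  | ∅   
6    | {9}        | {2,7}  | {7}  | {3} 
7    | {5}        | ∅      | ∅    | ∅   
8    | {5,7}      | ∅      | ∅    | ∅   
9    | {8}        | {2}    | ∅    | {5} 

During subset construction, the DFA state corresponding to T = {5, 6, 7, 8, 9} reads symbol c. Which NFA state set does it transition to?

{3, 5, 6, 7, 8, 9}

6 on c → {3}.
9 on c → {5}.
No c-transition from 5, 7, 8.
Union after reading c: {3, 5}.
Now take the λ-closure:
From 5 via λ: add 6.
From 6 via λ: add 9.
From 9 via λ: add 8.
From 8 via λ: add 7.
No new states can be added; the closed set is {3, 5, 6, 7, 8, 9}.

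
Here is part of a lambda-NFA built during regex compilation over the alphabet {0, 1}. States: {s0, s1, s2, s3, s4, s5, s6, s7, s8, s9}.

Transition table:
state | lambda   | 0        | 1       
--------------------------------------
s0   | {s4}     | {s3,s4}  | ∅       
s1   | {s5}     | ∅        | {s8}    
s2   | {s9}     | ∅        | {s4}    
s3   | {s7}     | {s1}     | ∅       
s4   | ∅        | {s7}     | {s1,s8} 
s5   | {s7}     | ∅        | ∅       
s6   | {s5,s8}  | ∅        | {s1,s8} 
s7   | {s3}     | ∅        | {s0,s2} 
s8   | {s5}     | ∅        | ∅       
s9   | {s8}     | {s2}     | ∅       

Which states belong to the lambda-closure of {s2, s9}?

{s2, s3, s5, s7, s8, s9}

Start with {s2, s9}.
From s9 via lambda: add s8.
From s8 via lambda: add s5.
From s5 via lambda: add s7.
From s7 via lambda: add s3.
No new states can be added; the closed set is {s2, s3, s5, s7, s8, s9}.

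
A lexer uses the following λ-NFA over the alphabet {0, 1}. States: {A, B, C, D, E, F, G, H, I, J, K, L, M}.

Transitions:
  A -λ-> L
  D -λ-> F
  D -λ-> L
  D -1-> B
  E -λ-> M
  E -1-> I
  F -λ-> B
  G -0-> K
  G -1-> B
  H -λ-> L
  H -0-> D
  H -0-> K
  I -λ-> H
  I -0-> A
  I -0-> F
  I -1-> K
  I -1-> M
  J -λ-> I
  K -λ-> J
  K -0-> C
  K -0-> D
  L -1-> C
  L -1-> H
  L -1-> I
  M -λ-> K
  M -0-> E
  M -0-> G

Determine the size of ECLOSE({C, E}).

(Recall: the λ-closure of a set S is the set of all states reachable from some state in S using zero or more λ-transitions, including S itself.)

8

Start with {C, E}.
From E via λ: add M.
From M via λ: add K.
From K via λ: add J.
From J via λ: add I.
From I via λ: add H.
From H via λ: add L.
λ-closure = {C, E, H, I, J, K, L, M}, which has 8 states.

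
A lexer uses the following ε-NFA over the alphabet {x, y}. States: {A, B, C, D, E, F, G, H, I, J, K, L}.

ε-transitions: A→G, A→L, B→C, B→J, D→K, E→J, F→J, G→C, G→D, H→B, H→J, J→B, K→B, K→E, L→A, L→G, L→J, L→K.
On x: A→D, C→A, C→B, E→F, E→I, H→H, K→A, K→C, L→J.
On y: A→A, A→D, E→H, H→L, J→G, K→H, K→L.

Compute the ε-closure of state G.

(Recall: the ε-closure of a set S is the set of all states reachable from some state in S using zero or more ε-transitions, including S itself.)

{B, C, D, E, G, J, K}

Start with {G}.
From G via ε: add C, D.
From D via ε: add K.
From K via ε: add B, E.
From B via ε: add J.
No new states can be added; the closed set is {B, C, D, E, G, J, K}.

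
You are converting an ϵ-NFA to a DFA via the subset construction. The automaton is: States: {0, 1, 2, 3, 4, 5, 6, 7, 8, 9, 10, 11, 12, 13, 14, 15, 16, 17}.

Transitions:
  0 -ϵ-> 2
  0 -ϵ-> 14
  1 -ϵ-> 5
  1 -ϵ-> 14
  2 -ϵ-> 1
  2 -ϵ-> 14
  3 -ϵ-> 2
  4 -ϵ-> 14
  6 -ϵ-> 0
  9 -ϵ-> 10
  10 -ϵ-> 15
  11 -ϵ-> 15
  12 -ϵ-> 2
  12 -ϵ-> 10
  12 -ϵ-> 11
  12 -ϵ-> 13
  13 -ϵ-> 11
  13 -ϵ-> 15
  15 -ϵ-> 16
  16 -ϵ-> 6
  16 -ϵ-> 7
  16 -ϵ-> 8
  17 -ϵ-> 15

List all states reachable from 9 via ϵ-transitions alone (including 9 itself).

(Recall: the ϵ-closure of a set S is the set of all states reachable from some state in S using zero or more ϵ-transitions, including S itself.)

{0, 1, 2, 5, 6, 7, 8, 9, 10, 14, 15, 16}

Start with {9}.
From 9 via ϵ: add 10.
From 10 via ϵ: add 15.
From 15 via ϵ: add 16.
From 16 via ϵ: add 6, 7, 8.
From 6 via ϵ: add 0.
From 0 via ϵ: add 2, 14.
From 2 via ϵ: add 1.
From 1 via ϵ: add 5.
No new states can be added; the closed set is {0, 1, 2, 5, 6, 7, 8, 9, 10, 14, 15, 16}.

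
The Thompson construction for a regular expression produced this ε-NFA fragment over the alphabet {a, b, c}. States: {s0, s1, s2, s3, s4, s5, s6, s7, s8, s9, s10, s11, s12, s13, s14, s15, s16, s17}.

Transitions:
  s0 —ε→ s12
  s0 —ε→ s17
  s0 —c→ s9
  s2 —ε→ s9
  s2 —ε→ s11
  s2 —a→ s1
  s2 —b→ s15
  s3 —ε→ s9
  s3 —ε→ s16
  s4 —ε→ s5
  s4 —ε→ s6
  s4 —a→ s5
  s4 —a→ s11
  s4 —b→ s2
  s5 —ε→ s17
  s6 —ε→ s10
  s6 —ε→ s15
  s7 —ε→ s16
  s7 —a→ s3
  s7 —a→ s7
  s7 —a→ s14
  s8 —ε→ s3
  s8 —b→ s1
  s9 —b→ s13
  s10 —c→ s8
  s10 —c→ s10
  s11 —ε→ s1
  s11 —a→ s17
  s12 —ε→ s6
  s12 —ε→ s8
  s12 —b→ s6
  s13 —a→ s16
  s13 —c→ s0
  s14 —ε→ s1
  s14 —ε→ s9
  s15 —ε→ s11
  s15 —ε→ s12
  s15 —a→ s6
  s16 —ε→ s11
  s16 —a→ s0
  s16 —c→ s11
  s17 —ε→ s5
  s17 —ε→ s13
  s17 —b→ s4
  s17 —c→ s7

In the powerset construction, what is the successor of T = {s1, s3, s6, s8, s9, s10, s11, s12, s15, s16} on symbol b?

{s1, s3, s6, s8, s9, s10, s11, s12, s13, s15, s16}

s8 on b → {s1}.
s9 on b → {s13}.
s12 on b → {s6}.
No b-transition from s1, s3, s6, s10, s11, s15, s16.
Union after reading b: {s1, s6, s13}.
Now take the ε-closure:
From s6 via ε: add s10, s15.
From s15 via ε: add s11, s12.
From s12 via ε: add s8.
From s8 via ε: add s3.
From s3 via ε: add s9, s16.
No new states can be added; the closed set is {s1, s3, s6, s8, s9, s10, s11, s12, s13, s15, s16}.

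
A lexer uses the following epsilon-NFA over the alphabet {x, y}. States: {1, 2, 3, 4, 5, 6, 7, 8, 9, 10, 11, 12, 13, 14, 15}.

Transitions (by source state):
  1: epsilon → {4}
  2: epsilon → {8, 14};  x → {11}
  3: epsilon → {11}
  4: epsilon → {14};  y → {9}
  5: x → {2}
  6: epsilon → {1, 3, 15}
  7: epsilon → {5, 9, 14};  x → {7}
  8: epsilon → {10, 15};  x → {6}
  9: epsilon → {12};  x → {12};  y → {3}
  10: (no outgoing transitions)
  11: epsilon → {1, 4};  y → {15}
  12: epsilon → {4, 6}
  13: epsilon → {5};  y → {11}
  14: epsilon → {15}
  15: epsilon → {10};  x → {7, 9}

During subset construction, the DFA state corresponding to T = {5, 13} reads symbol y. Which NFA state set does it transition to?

{1, 4, 10, 11, 14, 15}

13 on y → {11}.
No y-transition from 5.
Union after reading y: {11}.
Now take the epsilon-closure:
From 11 via epsilon: add 1, 4.
From 4 via epsilon: add 14.
From 14 via epsilon: add 15.
From 15 via epsilon: add 10.
No new states can be added; the closed set is {1, 4, 10, 11, 14, 15}.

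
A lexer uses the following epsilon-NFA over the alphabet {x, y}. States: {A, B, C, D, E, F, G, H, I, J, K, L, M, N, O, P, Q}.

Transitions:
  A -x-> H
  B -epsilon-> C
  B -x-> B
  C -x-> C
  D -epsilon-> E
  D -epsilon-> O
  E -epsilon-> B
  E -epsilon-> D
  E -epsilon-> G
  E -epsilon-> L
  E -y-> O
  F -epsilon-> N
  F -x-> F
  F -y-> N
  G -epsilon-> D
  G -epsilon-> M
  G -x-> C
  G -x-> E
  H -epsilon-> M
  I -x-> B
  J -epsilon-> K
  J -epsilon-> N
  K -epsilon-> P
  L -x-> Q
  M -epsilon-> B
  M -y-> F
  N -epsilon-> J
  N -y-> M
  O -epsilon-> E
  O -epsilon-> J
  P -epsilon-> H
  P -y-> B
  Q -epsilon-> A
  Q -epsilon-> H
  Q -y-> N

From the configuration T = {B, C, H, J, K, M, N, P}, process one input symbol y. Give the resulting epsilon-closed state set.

{B, C, F, H, J, K, M, N, P}

M on y → {F}.
N on y → {M}.
P on y → {B}.
No y-transition from B, C, H, J, K.
Union after reading y: {B, F, M}.
Now take the epsilon-closure:
From B via epsilon: add C.
From F via epsilon: add N.
From N via epsilon: add J.
From J via epsilon: add K.
From K via epsilon: add P.
From P via epsilon: add H.
No new states can be added; the closed set is {B, C, F, H, J, K, M, N, P}.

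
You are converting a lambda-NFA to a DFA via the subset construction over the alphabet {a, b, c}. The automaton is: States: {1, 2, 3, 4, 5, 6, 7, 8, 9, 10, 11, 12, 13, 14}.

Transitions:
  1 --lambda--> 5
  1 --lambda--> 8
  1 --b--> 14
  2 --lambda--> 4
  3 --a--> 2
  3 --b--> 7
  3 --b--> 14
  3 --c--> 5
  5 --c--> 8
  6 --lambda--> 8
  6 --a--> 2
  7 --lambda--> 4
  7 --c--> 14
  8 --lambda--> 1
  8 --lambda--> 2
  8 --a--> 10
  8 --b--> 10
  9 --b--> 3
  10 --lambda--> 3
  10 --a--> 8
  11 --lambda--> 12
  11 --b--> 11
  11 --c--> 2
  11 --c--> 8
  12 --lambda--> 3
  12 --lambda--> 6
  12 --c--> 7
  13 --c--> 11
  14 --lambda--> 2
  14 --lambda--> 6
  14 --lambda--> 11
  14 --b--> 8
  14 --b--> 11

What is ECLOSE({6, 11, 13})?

{1, 2, 3, 4, 5, 6, 8, 11, 12, 13}

Start with {6, 11, 13}.
From 6 via lambda: add 8.
From 11 via lambda: add 12.
From 8 via lambda: add 1, 2.
From 12 via lambda: add 3.
From 1 via lambda: add 5.
From 2 via lambda: add 4.
No new states can be added; the closed set is {1, 2, 3, 4, 5, 6, 8, 11, 12, 13}.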